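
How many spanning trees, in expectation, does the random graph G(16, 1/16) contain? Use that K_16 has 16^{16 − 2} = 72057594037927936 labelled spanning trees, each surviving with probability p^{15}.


K_16 has 16^{16 − 2} = 72057594037927936 labelled spanning trees.
For each such spanning tree H, let X_H = 1 if all 15 edges of H are present in G. Then P[X_H = 1] = p^{15} = (1/16)^{15} = 1/1152921504606846976.
By linearity: E[X] = Σ_H E[X_H] = 72057594037927936 · p^{15} = 72057594037927936 · 1/1152921504606846976 = 1/16.
Numerically: E[X] ≈ 0.0625.

E[X] = 72057594037927936 · (1/16)^{15} = 1/16 ≈ 0.0625.


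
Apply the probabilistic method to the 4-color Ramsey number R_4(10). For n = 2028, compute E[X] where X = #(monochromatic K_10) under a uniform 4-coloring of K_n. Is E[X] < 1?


E[X] = C(2028, 10) · 4^{1 − 45} = 317149973285521499299300410 · 4^{−44} = 317149973285521499299300410/309485009821345068724781056.
As a reduced fraction: E[X] = 158574986642760749649650205/154742504910672534362390528 ≈ 1.025.
Is E[X] < 1? NO.
Since E[X] ≥ 1, the first-moment bound is inconclusive at n = 2028; it does NOT by itself certify R_4(10) > 2028.

E[X] = 158574986642760749649650205/154742504910672534362390528 ≈ 1.025; E[X] ≥ 1; first-moment method inconclusive here.


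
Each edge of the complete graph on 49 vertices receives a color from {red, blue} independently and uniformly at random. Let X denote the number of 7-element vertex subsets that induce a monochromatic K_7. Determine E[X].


Let X = Σ_S X_S over the C(49, 7) = 85900584 subsets S of size 7, where X_S = 1 if the K_7 on S is monochromatic.
For a fixed S, the K_7 on S has C(7, 2) = 21 edges. P[all 21 edges red] = (1/2)^21, and likewise for blue, so P[monochromatic] = 2·(1/2)^21 = 2^{1 − 21} = 1/1048576.
By linearity of expectation: E[X] = C(49, 7) · 2^{1 − 21} = 85900584 · 1/1048576 = 10737573/131072.
Numerically: E[X] ≈ 81.921181.

E[X] = C(49,7)·2^(1−C(7,2)) = 10737573/131072 ≈ 81.921181.


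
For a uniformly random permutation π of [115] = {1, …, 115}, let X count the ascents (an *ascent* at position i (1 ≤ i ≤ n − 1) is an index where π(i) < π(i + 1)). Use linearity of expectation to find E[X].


Write X = Σ X_I over i = 1, …, 114, with X_I the indicator of one ascent.
There are 114 indicators.
For each fixed i, the pair (π(i), π(i+1)) is a uniformly random ordered pair of distinct values from {1, …, 115}; by symmetry P[π(i) < π(i+1)] = 1/2.
By linearity: E[X] = 114 · (1/2) = (115 − 1) · (1/2) = 57 ≈ 57.000000.

E[X] = 57 = 57.000000.


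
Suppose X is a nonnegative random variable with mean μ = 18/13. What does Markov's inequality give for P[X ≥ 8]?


μ = E[X] = 18/13, a = 8.
Markov: P[X ≥ 8] ≤ μ/a = (18/13)/8 = 9/52.
Numerically: ≈ 0.173.
(Since a = 8 > μ = 1.385, the bound 9/52 is < 1 and informative.)

P[X ≥ 8] ≤ 9/52 ≈ 0.173.


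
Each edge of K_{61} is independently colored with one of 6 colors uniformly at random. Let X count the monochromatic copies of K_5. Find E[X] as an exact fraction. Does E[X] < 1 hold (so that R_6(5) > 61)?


E[X] = C(61, 5) · 6^{1 − 10} = 5949147 · 6^{−9} = 5949147/10077696.
As a reduced fraction: E[X] = 1983049/3359232 ≈ 0.590.
Is E[X] < 1? YES.
Since E[X] < 1, there exists a 6-coloring of K_{61} with no monochromatic K_5; hence R_6(5) > 61.

E[X] = 1983049/3359232 ≈ 0.590; E[X] < 1, so R_6(5) > 61.


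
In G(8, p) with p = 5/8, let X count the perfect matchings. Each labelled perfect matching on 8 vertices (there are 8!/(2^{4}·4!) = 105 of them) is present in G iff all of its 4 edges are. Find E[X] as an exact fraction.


K_8 has 8!/(2^{4}·4!) = 105 labelled perfect matchings.
For each such perfect matching H, let X_H = 1 if all 4 edges of H are present in G. Then P[X_H = 1] = p^{4} = (5/8)^{4} = 625/4096.
By linearity: E[X] = Σ_H E[X_H] = 105 · p^{4} = 105 · 625/4096 = 65625/4096.
Numerically: E[X] ≈ 16.0217.

E[X] = 105 · (5/8)^{4} = 65625/4096 ≈ 16.0217.


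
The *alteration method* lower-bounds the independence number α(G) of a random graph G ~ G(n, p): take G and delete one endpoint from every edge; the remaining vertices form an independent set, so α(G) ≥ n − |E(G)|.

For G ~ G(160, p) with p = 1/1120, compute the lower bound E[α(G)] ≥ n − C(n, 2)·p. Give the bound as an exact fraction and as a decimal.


E[|E(G)|] = C(160, 2)·p = 12720 · (1/1120) = 159/14.
E[α(G)] ≥ n − E[|E(G)|] = 160 − 159/14 = 2081/14.
Numerically: ≈ 148.642857.
(This is only a lower bound; the true E[α(G)] may be larger.)

E[α(G)] ≥ 2081/14 ≈ 148.642857.


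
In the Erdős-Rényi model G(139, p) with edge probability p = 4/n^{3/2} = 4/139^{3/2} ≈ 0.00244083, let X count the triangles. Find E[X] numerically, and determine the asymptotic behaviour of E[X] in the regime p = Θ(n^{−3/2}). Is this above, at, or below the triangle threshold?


Number of potential triangles: C(139, 3) = 437989.
Each occurs with probability p³ ≈ (0.00244083)³ ≈ 1.45416395e-08.
By linearity: E[X] = C(139, 3)·p³ ≈ 437989 · 1.45416395e-08 ≈ 0.006369.
Since α = 3/2 > 1, p = c/n^{3/2} = o(1/n) is below the triangle threshold p ~ 1/n. Asymptotically E[X] ~ (c³/6)·n^{3(1−α)} = (4³/6)·n^{-1.5} → 0, so by Markov's inequality G has no triangles w.h.p.

E[X] ≈ 0.006369; in regime p = Θ(1/n^{3/2}) E[X] tends to 0 (below the triangle threshold p ~ 1/n).


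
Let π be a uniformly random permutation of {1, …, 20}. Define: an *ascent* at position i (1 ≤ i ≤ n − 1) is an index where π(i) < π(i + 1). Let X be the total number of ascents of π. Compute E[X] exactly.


Write X = Σ X_I over i = 1, …, 19, with X_I the indicator of one ascent.
There are 19 indicators.
For each fixed i, the pair (π(i), π(i+1)) is a uniformly random ordered pair of distinct values from {1, …, 20}; by symmetry P[π(i) < π(i+1)] = 1/2.
By linearity: E[X] = 19 · (1/2) = (20 − 1) · (1/2) = 19/2 ≈ 9.500.

E[X] = 19/2 = 9.500.


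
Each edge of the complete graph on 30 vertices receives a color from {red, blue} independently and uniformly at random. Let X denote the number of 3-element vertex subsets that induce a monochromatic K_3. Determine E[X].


Let X = Σ_S X_S over the C(30, 3) = 4060 subsets S of size 3, where X_S = 1 if the K_3 on S is monochromatic.
For a fixed S, the K_3 on S has C(3, 2) = 3 edges. P[all 3 edges red] = (1/2)^3, and likewise for blue, so P[monochromatic] = 2·(1/2)^3 = 2^{1 − 3} = 1/4.
By linearity: E[X] = C(30, 3) · 2^{1 − 3} = 4060 · 1/4 = 1015.
Numerically: E[X] ≈ 1015.000000.

E[X] = C(30,3)·2^(1−C(3,2)) = 1015 ≈ 1015.000000.


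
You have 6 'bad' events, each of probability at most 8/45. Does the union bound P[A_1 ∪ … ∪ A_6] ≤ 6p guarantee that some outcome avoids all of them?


Union bound: P[∪_{i=1}^{6} A_i] ≤ Σ_i P[A_i] ≤ 6·p = 6·(8/45) = 16/15.
Numerically: 16/15 ≈ 1.067.
Is 16/15 < 1? NO.
Since the bound 16/15 is ≥ 1, the union bound is uninformative here; it does NOT by itself certify existence.

6·p = 16/15 ≈ 1.067; existence NOT certified by the union bound.


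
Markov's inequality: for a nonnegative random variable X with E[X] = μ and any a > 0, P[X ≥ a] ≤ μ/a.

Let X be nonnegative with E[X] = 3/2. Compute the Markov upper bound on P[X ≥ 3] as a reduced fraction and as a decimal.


μ = E[X] = 3/2, a = 3.
Markov: P[X ≥ 3] ≤ μ/a = (3/2)/3 = 1/2.
Numerically: ≈ 0.500000.
(Since a = 3 > μ = 1.500000, the bound 1/2 is < 1 and informative.)

P[X ≥ 3] ≤ 1/2 ≈ 0.500000.


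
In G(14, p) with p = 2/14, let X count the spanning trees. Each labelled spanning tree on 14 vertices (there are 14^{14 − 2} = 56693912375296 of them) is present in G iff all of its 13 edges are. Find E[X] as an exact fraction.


K_14 has 14^{14 − 2} = 56693912375296 labelled spanning trees.
For each such spanning tree H, let X_H = 1 if all 13 edges of H are present in G. Then P[X_H = 1] = p^{13} = (1/7)^{13} = 1/96889010407.
By linearity of expectation: E[X] = Σ_H E[X_H] = 56693912375296 · p^{13} = 56693912375296 · 1/96889010407 = 4096/7.
Numerically: E[X] ≈ 585.1.

E[X] = 56693912375296 · (1/7)^{13} = 4096/7 ≈ 585.1.


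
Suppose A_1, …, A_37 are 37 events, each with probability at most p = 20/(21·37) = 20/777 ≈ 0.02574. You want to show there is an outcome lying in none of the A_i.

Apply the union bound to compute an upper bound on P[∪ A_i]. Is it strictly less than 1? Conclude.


Union bound: P[∪_{i=1}^{37} A_i] ≤ Σ_i P[A_i] ≤ 37·p = 37·(20/777) = 20/21.
Numerically: 20/21 ≈ 0.95238.
Is 20/21 < 1? YES.
Since P[∪ A_i] ≤ 20/21 < 1, the complement has P[∩ A_i^c] ≥ 1 − 20/21 = 1/21 > 0, so some outcome avoids every A_i.

37·p = 20/21 ≈ 0.95238; existence CERTIFIED by the union bound.


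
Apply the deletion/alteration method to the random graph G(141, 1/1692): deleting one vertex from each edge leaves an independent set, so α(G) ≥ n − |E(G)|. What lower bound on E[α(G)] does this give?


E[|E(G)|] = C(141, 2)·p = 9870 · (1/1692) = 35/6.
E[α(G)] ≥ n − E[|E(G)|] = 141 − 35/6 = 811/6.
Numerically: ≈ 135.1667.
(This is only a lower bound; the true E[α(G)] may be larger.)

E[α(G)] ≥ 811/6 ≈ 135.1667.


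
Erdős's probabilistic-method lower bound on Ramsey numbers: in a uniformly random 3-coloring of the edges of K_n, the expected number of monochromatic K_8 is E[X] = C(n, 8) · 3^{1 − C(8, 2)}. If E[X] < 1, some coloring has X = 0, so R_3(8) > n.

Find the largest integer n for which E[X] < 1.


We need C(n, 8) · 3^{1 − 28} < 1, i.e. C(n, 8) < 3^{28 − 1} = 7625597484987.
Check values of n near the boundary:
  n = 150: C(150, 8) = 5257211409450; 5257211409450 < 7625597484987? YES
  n = 151: C(151, 8) = 5551321138650; 5551321138650 < 7625597484987? YES
  n = 152: C(152, 8) = 5859727868575; 5859727868575 < 7625597484987? YES
  n = 153: C(153, 8) = 6183023199255; 6183023199255 < 7625597484987? YES
  n = 154: C(154, 8) = 6521818990995; 6521818990995 < 7625597484987? YES
  n = 155: C(155, 8) = 6876747915675; 6876747915675 < 7625597484987? YES
  n = 156: C(156, 8) = 7248464019225; 7248464019225 < 7625597484987? YES
  n = 157: C(157, 8) = 7637643295425; 7637643295425 < 7625597484987? NO
  n = 158: C(158, 8) = 8044984271181; 8044984271181 < 7625597484987? NO
The largest n with C(n, 8) < 7625597484987 is n = 156 (where E[X] = 805384891025/847288609443 ≈ 0.9505). Hence R_3(8) > 156, i.e. R_3(8) ≥ 157.

Largest n = 156; hence R_3(8) > 156.


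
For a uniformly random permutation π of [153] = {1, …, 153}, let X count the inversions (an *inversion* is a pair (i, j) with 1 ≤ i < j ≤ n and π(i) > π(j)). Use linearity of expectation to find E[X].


Write X = Σ X_I over the C(153, 2) = 11628 pairs i < j, with X_I the indicator of one inversion.
There are 11628 indicators.
For each fixed pair i < j, the values π(i) and π(j) are two distinct elements of {1, …, 153} in uniformly random order; by symmetry P[π(i) > π(j)] = 1/2.
By linearity: E[X] = 11628 · (1/2) = C(153, 2) · (1/2) = 11628/2 = 5814 ≈ 5814.000.

E[X] = 5814 = 5814.000.


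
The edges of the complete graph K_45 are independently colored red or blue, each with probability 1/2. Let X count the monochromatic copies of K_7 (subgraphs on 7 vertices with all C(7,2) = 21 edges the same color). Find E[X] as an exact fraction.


Let X = Σ_S X_S over the C(45, 7) = 45379620 subsets S of size 7, where X_S = 1 if the K_7 on S is monochromatic.
For a fixed S, the K_7 on S has C(7, 2) = 21 edges. P[all 21 edges red] = (1/2)^21, and likewise for blue, so P[monochromatic] = 2·(1/2)^21 = 2^{1 − 21} = 1/1048576.
Summing: E[X] = C(45, 7) · 2^{1 − 21} = 45379620 · 1/1048576 = 11344905/262144.
Numerically: E[X] ≈ 43.2774.

E[X] = C(45,7)·2^(1−C(7,2)) = 11344905/262144 ≈ 43.2774.


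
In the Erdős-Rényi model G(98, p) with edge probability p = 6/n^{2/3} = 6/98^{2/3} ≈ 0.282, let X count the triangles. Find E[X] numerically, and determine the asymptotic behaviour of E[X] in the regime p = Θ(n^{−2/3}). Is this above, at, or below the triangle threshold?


Number of potential triangles: C(98, 3) = 152096.
Each occurs with probability p³ ≈ (0.282)³ ≈ 2.24906e-02.
By linearity: E[X] = C(98, 3)·p³ ≈ 152096 · 2.24906e-02 ≈ 3420.735.
Since α = 2/3 < 1, p = c/n^{2/3} ≫ 1/n is above the triangle threshold p ~ 1/n. Asymptotically E[X] ~ (c³/6)·n^{3(1−α)} = (6³/6)·n^{1} → ∞; triangles are abundant w.h.p.

E[X] ≈ 3420.735; in regime p = Θ(1/n^{2/3}) E[X] diverges (above the triangle threshold p ~ 1/n).


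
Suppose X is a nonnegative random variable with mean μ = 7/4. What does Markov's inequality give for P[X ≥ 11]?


μ = E[X] = 7/4, a = 11.
Markov: P[X ≥ 11] ≤ μ/a = (7/4)/11 = 7/44.
Numerically: ≈ 0.1591.
(Since a = 11 > μ = 1.7500, the bound 7/44 is < 1 and informative.)

P[X ≥ 11] ≤ 7/44 ≈ 0.1591.


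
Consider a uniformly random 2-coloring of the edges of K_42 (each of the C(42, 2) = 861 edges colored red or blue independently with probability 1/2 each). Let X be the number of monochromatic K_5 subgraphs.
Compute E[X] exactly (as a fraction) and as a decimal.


Let X = Σ_S X_S over the C(42, 5) = 850668 subsets S of size 5, where X_S = 1 if the K_5 on S is monochromatic.
For a fixed S, the K_5 on S has C(5, 2) = 10 edges. P[all 10 edges red] = (1/2)^10, and likewise for blue, so P[monochromatic] = 2·(1/2)^10 = 2^{1 − 10} = 1/512.
Summing: E[X] = C(42, 5) · 2^{1 − 10} = 850668 · 1/512 = 212667/128.
Numerically: E[X] ≈ 1661.461.

E[X] = C(42,5)·2^(1−C(5,2)) = 212667/128 ≈ 1661.461.


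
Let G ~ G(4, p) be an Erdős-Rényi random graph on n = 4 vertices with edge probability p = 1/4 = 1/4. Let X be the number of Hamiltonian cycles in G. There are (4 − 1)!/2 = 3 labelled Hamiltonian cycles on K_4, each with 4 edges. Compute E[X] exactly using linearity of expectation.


K_4 has (4 − 1)!/2 = 3 labelled Hamiltonian cycles.
For each such Hamiltonian cycle H, let X_H = 1 if all 4 edges of H are present in G. Then P[X_H = 1] = p^{4} = (1/4)^{4} = 1/256.
By linearity of expectation: E[X] = Σ_H E[X_H] = 3 · p^{4} = 3 · 1/256 = 3/256.
Numerically: E[X] ≈ 0.0117.

E[X] = 3 · (1/4)^{4} = 3/256 ≈ 0.0117.


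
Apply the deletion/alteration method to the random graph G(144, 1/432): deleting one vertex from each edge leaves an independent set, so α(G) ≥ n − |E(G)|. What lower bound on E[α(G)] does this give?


E[|E(G)|] = C(144, 2)·p = 10296 · (1/432) = 143/6.
E[α(G)] ≥ n − E[|E(G)|] = 144 − 143/6 = 721/6.
Numerically: ≈ 120.1667.
(This is only a lower bound; the true E[α(G)] may be larger.)

E[α(G)] ≥ 721/6 ≈ 120.1667.


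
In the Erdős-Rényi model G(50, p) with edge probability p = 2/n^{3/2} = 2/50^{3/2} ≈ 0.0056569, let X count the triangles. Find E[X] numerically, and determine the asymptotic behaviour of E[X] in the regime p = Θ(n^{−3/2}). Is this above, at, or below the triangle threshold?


Number of potential triangles: C(50, 3) = 19600.
Each occurs with probability p³ ≈ (0.0056569)³ ≈ 1.8101934e-07.
By linearity: E[X] = C(50, 3)·p³ ≈ 19600 · 1.8101934e-07 ≈ 0.00355.
Since α = 3/2 > 1, p = c/n^{3/2} = o(1/n) is below the triangle threshold p ~ 1/n. Asymptotically E[X] ~ (c³/6)·n^{3(1−α)} = (2³/6)·n^{-1.5} → 0, so by Markov's inequality G has no triangles w.h.p.

E[X] ≈ 0.00355; in regime p = Θ(1/n^{3/2}) E[X] tends to 0 (below the triangle threshold p ~ 1/n).


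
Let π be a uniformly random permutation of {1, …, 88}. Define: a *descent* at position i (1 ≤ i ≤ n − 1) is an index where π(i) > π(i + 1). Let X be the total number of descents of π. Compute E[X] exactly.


Write X = Σ X_I over i = 1, …, 87, with X_I the indicator of one descent.
There are 87 indicators.
For each fixed i, the pair (π(i), π(i+1)) is a uniformly random ordered pair of distinct values from {1, …, 88}; by symmetry P[π(i) > π(i+1)] = 1/2.
By linearity: E[X] = 87 · (1/2) = (88 − 1) · (1/2) = 87/2 ≈ 43.50000.

E[X] = 87/2 = 43.50000.


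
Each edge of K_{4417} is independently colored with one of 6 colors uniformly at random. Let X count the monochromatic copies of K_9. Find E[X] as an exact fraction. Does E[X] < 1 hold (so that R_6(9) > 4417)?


E[X] = C(4417, 9) · 6^{1 − 36} = 1749208766098544225331185560 · 6^{−35} = 1749208766098544225331185560/1719070799748422591028658176.
As a reduced fraction: E[X] = 218651095762318028166398195/214883849968552823878582272 ≈ 1.0175.
Is E[X] < 1? NO.
Since E[X] ≥ 1, the first-moment bound is inconclusive at n = 4417; it does NOT by itself certify R_6(9) > 4417.

E[X] = 218651095762318028166398195/214883849968552823878582272 ≈ 1.0175; E[X] ≥ 1; first-moment method inconclusive here.


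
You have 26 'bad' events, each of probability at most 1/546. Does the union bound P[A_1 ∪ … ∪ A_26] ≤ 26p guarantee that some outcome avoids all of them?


Union bound: P[∪_{i=1}^{26} A_i] ≤ Σ_i P[A_i] ≤ 26·p = 26·(1/546) = 1/21.
Numerically: 1/21 ≈ 0.0476190.
Is 1/21 < 1? YES.
Since P[∪ A_i] ≤ 1/21 < 1, the complement has P[∩ A_i^c] ≥ 1 − 1/21 = 20/21 > 0, so some outcome avoids every A_i.

26·p = 1/21 ≈ 0.0476190; existence CERTIFIED by the union bound.


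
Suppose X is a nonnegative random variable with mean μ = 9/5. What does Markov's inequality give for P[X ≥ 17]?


μ = E[X] = 9/5, a = 17.
Markov: P[X ≥ 17] ≤ μ/a = (9/5)/17 = 9/85.
Numerically: ≈ 0.10588.
(Since a = 17 > μ = 1.80000, the bound 9/85 is < 1 and informative.)

P[X ≥ 17] ≤ 9/85 ≈ 0.10588.


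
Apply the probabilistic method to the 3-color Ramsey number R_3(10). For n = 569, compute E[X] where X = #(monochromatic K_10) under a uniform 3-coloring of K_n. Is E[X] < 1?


E[X] = C(569, 10) · 3^{1 − 45} = 905357721286137524328 · 3^{−44} = 905357721286137524328/984770902183611232881.
As a reduced fraction: E[X] = 100595302365126391592/109418989131512359209 ≈ 0.919359.
Is E[X] < 1? YES.
Since E[X] < 1, there exists a 3-coloring of K_{569} with no monochromatic K_10; hence R_3(10) > 569.

E[X] = 100595302365126391592/109418989131512359209 ≈ 0.919359; E[X] < 1, so R_3(10) > 569.


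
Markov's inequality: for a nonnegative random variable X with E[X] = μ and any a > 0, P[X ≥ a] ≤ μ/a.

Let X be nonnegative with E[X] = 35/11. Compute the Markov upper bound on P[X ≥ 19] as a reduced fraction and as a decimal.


μ = E[X] = 35/11, a = 19.
Markov: P[X ≥ 19] ≤ μ/a = (35/11)/19 = 35/209.
Numerically: ≈ 0.167464.
(Since a = 19 > μ = 3.181818, the bound 35/209 is < 1 and informative.)

P[X ≥ 19] ≤ 35/209 ≈ 0.167464.


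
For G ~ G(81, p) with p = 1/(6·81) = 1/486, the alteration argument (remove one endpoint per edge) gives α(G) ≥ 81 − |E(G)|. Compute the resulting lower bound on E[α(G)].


E[|E(G)|] = C(81, 2)·p = 3240 · (1/486) = 20/3.
E[α(G)] ≥ n − E[|E(G)|] = 81 − 20/3 = 223/3.
Numerically: ≈ 74.33333.
(This is only a lower bound; the true E[α(G)] may be larger.)

E[α(G)] ≥ 223/3 ≈ 74.33333.


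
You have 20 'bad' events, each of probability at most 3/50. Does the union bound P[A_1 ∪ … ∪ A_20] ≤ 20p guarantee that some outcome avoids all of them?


Union bound: P[∪_{i=1}^{20} A_i] ≤ Σ_i P[A_i] ≤ 20·p = 20·(3/50) = 6/5.
Numerically: 6/5 ≈ 1.2000.
Is 6/5 < 1? NO.
Since the bound 6/5 is ≥ 1, the union bound is uninformative here; it does NOT by itself certify existence.

20·p = 6/5 ≈ 1.2000; existence NOT certified by the union bound.


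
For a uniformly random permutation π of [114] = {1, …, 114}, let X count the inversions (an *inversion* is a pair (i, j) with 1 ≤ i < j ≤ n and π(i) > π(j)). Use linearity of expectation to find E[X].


Write X = Σ X_I over the C(114, 2) = 6441 pairs i < j, with X_I the indicator of one inversion.
There are 6441 indicators.
For each fixed pair i < j, the values π(i) and π(j) are two distinct elements of {1, …, 114} in uniformly random order; by symmetry P[π(i) > π(j)] = 1/2.
By linearity: E[X] = 6441 · (1/2) = C(114, 2) · (1/2) = 6441/2 = 6441/2 ≈ 3220.500000.

E[X] = 6441/2 = 3220.500000.


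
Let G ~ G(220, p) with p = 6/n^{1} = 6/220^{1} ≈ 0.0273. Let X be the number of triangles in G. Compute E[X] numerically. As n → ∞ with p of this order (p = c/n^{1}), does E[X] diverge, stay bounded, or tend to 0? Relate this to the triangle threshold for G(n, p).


Number of potential triangles: C(220, 3) = 1750540.
Each occurs with probability p³ ≈ (0.0273)³ ≈ 2.02855e-05.
By linearity: E[X] = C(220, 3)·p³ ≈ 1750540 · 2.02855e-05 ≈ 35.511.
Here α = 1, so p = 6/n is exactly at the triangle threshold p ~ 1/n. Asymptotically E[X] → c³/6 = 6³/6 = 36 ≈ 36.000, a bounded constant. In this regime the triangle count is asymptotically Poisson(c³/6).

E[X] ≈ 35.511; in regime p = Θ(1/n^{1}) E[X] stays bounded (at the triangle threshold p ~ 1/n).


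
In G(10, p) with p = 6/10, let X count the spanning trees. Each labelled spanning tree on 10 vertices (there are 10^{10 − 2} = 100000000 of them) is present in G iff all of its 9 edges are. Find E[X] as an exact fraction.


K_10 has 10^{10 − 2} = 100000000 labelled spanning trees.
For each such spanning tree H, let X_H = 1 if all 9 edges of H are present in G. Then P[X_H = 1] = p^{9} = (3/5)^{9} = 19683/1953125.
By linearity: E[X] = Σ_H E[X_H] = 100000000 · p^{9} = 100000000 · 19683/1953125 = 5038848/5.
Numerically: E[X] ≈ 1.00777e+06.

E[X] = 100000000 · (3/5)^{9} = 5038848/5 ≈ 1.00777e+06.


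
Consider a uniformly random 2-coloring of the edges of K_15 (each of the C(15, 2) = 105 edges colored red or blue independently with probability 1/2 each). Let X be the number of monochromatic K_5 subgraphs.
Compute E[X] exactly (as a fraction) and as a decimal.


Let X = Σ_S X_S over the C(15, 5) = 3003 subsets S of size 5, where X_S = 1 if the K_5 on S is monochromatic.
For a fixed S, the K_5 on S has C(5, 2) = 10 edges. P[all 10 edges red] = (1/2)^10, and likewise for blue, so P[monochromatic] = 2·(1/2)^10 = 2^{1 − 10} = 1/512.
By linearity: E[X] = C(15, 5) · 2^{1 − 10} = 3003 · 1/512 = 3003/512.
Numerically: E[X] ≈ 5.865234.

E[X] = C(15,5)·2^(1−C(5,2)) = 3003/512 ≈ 5.865234.


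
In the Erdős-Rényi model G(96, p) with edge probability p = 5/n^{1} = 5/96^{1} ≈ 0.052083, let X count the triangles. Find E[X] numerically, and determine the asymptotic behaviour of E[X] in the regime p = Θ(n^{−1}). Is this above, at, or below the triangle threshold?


Number of potential triangles: C(96, 3) = 142880.
Each occurs with probability p³ ≈ (0.052083)³ ≈ 1.4128508e-04.
By linearity: E[X] = C(96, 3)·p³ ≈ 142880 · 1.4128508e-04 ≈ 20.18681.
Here α = 1, so p = 5/n is exactly at the triangle threshold p ~ 1/n. Asymptotically E[X] → c³/6 = 5³/6 = 125/6 ≈ 20.83333, a bounded constant. In this regime the triangle count is asymptotically Poisson(c³/6).

E[X] ≈ 20.18681; in regime p = Θ(1/n^{1}) E[X] stays bounded (at the triangle threshold p ~ 1/n).


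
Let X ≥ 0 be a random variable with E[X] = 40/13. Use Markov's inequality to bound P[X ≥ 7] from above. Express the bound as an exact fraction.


μ = E[X] = 40/13, a = 7.
Markov: P[X ≥ 7] ≤ μ/a = (40/13)/7 = 40/91.
Numerically: ≈ 0.43956.
(Since a = 7 > μ = 3.07692, the bound 40/91 is < 1 and informative.)

P[X ≥ 7] ≤ 40/91 ≈ 0.43956.


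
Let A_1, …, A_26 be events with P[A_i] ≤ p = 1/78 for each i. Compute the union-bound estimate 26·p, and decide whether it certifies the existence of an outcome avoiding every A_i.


Union bound: P[∪_{i=1}^{26} A_i] ≤ Σ_i P[A_i] ≤ 26·p = 26·(1/78) = 1/3.
Numerically: 1/3 ≈ 0.33333.
Is 1/3 < 1? YES.
Since P[∪ A_i] ≤ 1/3 < 1, the complement has P[∩ A_i^c] ≥ 1 − 1/3 = 2/3 > 0, so some outcome avoids every A_i.

26·p = 1/3 ≈ 0.33333; existence CERTIFIED by the union bound.


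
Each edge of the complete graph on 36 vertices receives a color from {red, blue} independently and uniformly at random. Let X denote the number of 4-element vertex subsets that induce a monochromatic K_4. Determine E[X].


Let X = Σ_S X_S over the C(36, 4) = 58905 subsets S of size 4, where X_S = 1 if the K_4 on S is monochromatic.
For a fixed S, the K_4 on S has C(4, 2) = 6 edges. P[all 6 edges red] = (1/2)^6, and likewise for blue, so P[monochromatic] = 2·(1/2)^6 = 2^{1 − 6} = 1/32.
By linearity of expectation: E[X] = C(36, 4) · 2^{1 − 6} = 58905 · 1/32 = 58905/32.
Numerically: E[X] ≈ 1840.781250.

E[X] = C(36,4)·2^(1−C(4,2)) = 58905/32 ≈ 1840.781250.


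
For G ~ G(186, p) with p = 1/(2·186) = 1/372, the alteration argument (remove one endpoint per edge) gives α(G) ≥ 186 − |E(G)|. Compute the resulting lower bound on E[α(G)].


E[|E(G)|] = C(186, 2)·p = 17205 · (1/372) = 185/4.
E[α(G)] ≥ n − E[|E(G)|] = 186 − 185/4 = 559/4.
Numerically: ≈ 139.75000.
(This is only a lower bound; the true E[α(G)] may be larger.)

E[α(G)] ≥ 559/4 ≈ 139.75000.


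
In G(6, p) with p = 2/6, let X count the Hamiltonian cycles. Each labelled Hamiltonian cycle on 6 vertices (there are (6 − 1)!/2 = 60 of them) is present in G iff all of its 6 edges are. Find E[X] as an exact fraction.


K_6 has (6 − 1)!/2 = 60 labelled Hamiltonian cycles.
For each such Hamiltonian cycle H, let X_H = 1 if all 6 edges of H are present in G. Then P[X_H = 1] = p^{6} = (1/3)^{6} = 1/729.
By linearity: E[X] = Σ_H E[X_H] = 60 · p^{6} = 60 · 1/729 = 20/243.
Numerically: E[X] ≈ 0.0823.

E[X] = 60 · (1/3)^{6} = 20/243 ≈ 0.0823.


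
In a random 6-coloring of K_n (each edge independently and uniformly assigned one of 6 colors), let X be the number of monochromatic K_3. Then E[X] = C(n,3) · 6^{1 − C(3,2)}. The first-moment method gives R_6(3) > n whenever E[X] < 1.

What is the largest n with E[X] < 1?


We need C(n, 3) · 6^{1 − 3} < 1, i.e. C(n, 3) < 6^{3 − 1} = 36.
Check values of n near the boundary:
  n = 3: C(3, 3) = 1; 1 < 36? YES
  n = 4: C(4, 3) = 4; 4 < 36? YES
  n = 5: C(5, 3) = 10; 10 < 36? YES
  n = 6: C(6, 3) = 20; 20 < 36? YES
  n = 7: C(7, 3) = 35; 35 < 36? YES
  n = 8: C(8, 3) = 56; 56 < 36? NO
  n = 9: C(9, 3) = 84; 84 < 36? NO
  n = 10: C(10, 3) = 120; 120 < 36? NO
The largest n with C(n, 3) < 36 is n = 7 (where E[X] = 35/36 ≈ 0.9722222). Hence R_6(3) > 7, i.e. R_6(3) ≥ 8.

Largest n = 7; hence R_6(3) > 7.


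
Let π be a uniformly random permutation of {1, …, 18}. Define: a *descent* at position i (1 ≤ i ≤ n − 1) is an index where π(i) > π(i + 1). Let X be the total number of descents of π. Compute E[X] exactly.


Write X = Σ X_I over i = 1, …, 17, with X_I the indicator of one descent.
There are 17 indicators.
For each fixed i, the pair (π(i), π(i+1)) is a uniformly random ordered pair of distinct values from {1, …, 18}; by symmetry P[π(i) > π(i+1)] = 1/2.
By linearity: E[X] = 17 · (1/2) = (18 − 1) · (1/2) = 17/2 ≈ 8.50000.

E[X] = 17/2 = 8.50000.


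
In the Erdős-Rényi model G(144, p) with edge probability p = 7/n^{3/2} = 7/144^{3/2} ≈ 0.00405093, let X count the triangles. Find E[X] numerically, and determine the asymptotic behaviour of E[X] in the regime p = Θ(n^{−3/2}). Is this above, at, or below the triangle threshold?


Number of potential triangles: C(144, 3) = 487344.
Each occurs with probability p³ ≈ (0.00405093)³ ≈ 6.64756979e-08.
By linearity: E[X] = C(144, 3)·p³ ≈ 487344 · 6.64756979e-08 ≈ 0.032397.
Since α = 3/2 > 1, p = c/n^{3/2} = o(1/n) is below the triangle threshold p ~ 1/n. Asymptotically E[X] ~ (c³/6)·n^{3(1−α)} = (7³/6)·n^{-1.5} → 0, so by Markov's inequality G has no triangles w.h.p.

E[X] ≈ 0.032397; in regime p = Θ(1/n^{3/2}) E[X] tends to 0 (below the triangle threshold p ~ 1/n).


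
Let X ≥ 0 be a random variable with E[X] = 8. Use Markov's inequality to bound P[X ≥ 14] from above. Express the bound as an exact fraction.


μ = E[X] = 8, a = 14.
Markov: P[X ≥ 14] ≤ μ/a = (8)/14 = 4/7.
Numerically: ≈ 0.571.
(Since a = 14 > μ = 8.000, the bound 4/7 is < 1 and informative.)

P[X ≥ 14] ≤ 4/7 ≈ 0.571.


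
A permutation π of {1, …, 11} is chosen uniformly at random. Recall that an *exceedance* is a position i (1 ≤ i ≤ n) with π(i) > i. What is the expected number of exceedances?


Write X = Σ_{i=1}^{11} X_i, where X_i = 1_{π(i) > i}.
For each fixed i, π(i) is uniform over {1, …, 11} (marginal of a uniform permutation), so P[π(i) > i] = (n − i)/n. Summing: Σ_{i=1}^{11} (n − i)/n = (0 + 1 + … + 10)/11 = 11(11 − 1)/(2·11) = (11 − 1)/2.
Hence E[X] = Σ_{i=1}^{11} (11 − i)/11 = 5 ≈ 5.000000.

E[X] = 5 = 5.000000.


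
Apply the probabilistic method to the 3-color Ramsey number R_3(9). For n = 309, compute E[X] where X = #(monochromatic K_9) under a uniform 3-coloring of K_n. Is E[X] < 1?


E[X] = C(309, 9) · 3^{1 − 36} = 62920976643980686 · 3^{−35} = 62920976643980686/50031545098999707.
As a reduced fraction: E[X] = 62920976643980686/50031545098999707 ≈ 1.258.
Is E[X] < 1? NO.
Since E[X] ≥ 1, the first-moment bound is inconclusive at n = 309; it does NOT by itself certify R_3(9) > 309.

E[X] = 62920976643980686/50031545098999707 ≈ 1.258; E[X] ≥ 1; first-moment method inconclusive here.


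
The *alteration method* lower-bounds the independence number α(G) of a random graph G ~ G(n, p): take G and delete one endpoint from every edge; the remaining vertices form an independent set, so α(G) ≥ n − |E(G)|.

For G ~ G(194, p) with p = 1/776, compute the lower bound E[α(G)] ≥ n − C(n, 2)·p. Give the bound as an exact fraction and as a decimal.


E[|E(G)|] = C(194, 2)·p = 18721 · (1/776) = 193/8.
E[α(G)] ≥ n − E[|E(G)|] = 194 − 193/8 = 1359/8.
Numerically: ≈ 169.875000.
(This is only a lower bound; the true E[α(G)] may be larger.)

E[α(G)] ≥ 1359/8 ≈ 169.875000.


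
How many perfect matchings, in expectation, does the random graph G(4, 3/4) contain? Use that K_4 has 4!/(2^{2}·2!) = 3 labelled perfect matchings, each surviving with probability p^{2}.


K_4 has 4!/(2^{2}·2!) = 3 labelled perfect matchings.
For each such perfect matching H, let X_H = 1 if all 2 edges of H are present in G. Then P[X_H = 1] = p^{2} = (3/4)^{2} = 9/16.
Summing the indicators: E[X] = Σ_H E[X_H] = 3 · p^{2} = 3 · 9/16 = 27/16.
Numerically: E[X] ≈ 1.6875.

E[X] = 3 · (3/4)^{2} = 27/16 ≈ 1.6875.


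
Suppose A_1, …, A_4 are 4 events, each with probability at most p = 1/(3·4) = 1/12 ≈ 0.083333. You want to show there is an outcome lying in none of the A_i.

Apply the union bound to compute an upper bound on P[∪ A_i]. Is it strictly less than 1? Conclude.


Union bound: P[∪_{i=1}^{4} A_i] ≤ Σ_i P[A_i] ≤ 4·p = 4·(1/12) = 1/3.
Numerically: 1/3 ≈ 0.333333.
Is 1/3 < 1? YES.
Since P[∪ A_i] ≤ 1/3 < 1, the complement has P[∩ A_i^c] ≥ 1 − 1/3 = 2/3 > 0, so some outcome avoids every A_i.

4·p = 1/3 ≈ 0.333333; existence CERTIFIED by the union bound.


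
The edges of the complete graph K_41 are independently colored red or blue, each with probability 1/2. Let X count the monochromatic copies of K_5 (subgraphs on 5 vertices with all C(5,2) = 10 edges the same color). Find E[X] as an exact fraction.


Let X = Σ_S X_S over the C(41, 5) = 749398 subsets S of size 5, where X_S = 1 if the K_5 on S is monochromatic.
For a fixed S, the K_5 on S has C(5, 2) = 10 edges. P[all 10 edges red] = (1/2)^10, and likewise for blue, so P[monochromatic] = 2·(1/2)^10 = 2^{1 − 10} = 1/512.
By linearity: E[X] = C(41, 5) · 2^{1 − 10} = 749398 · 1/512 = 374699/256.
Numerically: E[X] ≈ 1463.6680.

E[X] = C(41,5)·2^(1−C(5,2)) = 374699/256 ≈ 1463.6680.


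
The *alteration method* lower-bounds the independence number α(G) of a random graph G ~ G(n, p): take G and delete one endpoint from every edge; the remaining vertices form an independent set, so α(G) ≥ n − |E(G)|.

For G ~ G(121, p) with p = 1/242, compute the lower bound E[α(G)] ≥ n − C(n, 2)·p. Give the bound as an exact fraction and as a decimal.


E[|E(G)|] = C(121, 2)·p = 7260 · (1/242) = 30.
E[α(G)] ≥ n − E[|E(G)|] = 121 − 30 = 91.
Numerically: ≈ 91.000.
(This is only a lower bound; the true E[α(G)] may be larger.)

E[α(G)] ≥ 91 ≈ 91.000.


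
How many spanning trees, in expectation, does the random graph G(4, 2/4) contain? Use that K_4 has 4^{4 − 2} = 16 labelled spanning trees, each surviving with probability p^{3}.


K_4 has 4^{4 − 2} = 16 labelled spanning trees.
For each such spanning tree H, let X_H = 1 if all 3 edges of H are present in G. Then P[X_H = 1] = p^{3} = (1/2)^{3} = 1/8.
By linearity: E[X] = Σ_H E[X_H] = 16 · p^{3} = 16 · 1/8 = 2.
Numerically: E[X] ≈ 2.

E[X] = 16 · (1/2)^{3} = 2 ≈ 2.


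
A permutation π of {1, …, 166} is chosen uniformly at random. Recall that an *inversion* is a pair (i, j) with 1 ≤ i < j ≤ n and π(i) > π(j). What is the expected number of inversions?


Write X = Σ X_I over the C(166, 2) = 13695 pairs i < j, with X_I the indicator of one inversion.
There are 13695 indicators.
For each fixed pair i < j, the values π(i) and π(j) are two distinct elements of {1, …, 166} in uniformly random order; by symmetry P[π(i) > π(j)] = 1/2.
By linearity: E[X] = 13695 · (1/2) = C(166, 2) · (1/2) = 13695/2 = 13695/2 ≈ 6847.5000.

E[X] = 13695/2 = 6847.5000.


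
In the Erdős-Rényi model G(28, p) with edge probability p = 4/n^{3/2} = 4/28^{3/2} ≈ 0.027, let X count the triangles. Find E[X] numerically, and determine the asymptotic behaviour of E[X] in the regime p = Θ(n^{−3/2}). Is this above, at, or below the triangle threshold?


Number of potential triangles: C(28, 3) = 3276.
Each occurs with probability p³ ≈ (0.027)³ ≈ 1.967745e-05.
By linearity: E[X] = C(28, 3)·p³ ≈ 3276 · 1.967745e-05 ≈ 0.0645.
Since α = 3/2 > 1, p = c/n^{3/2} = o(1/n) is below the triangle threshold p ~ 1/n. Asymptotically E[X] ~ (c³/6)·n^{3(1−α)} = (4³/6)·n^{-1.5} → 0, so by Markov's inequality G has no triangles w.h.p.

E[X] ≈ 0.0645; in regime p = Θ(1/n^{3/2}) E[X] tends to 0 (below the triangle threshold p ~ 1/n).


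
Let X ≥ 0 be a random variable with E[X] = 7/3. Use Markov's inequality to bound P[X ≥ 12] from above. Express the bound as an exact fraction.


μ = E[X] = 7/3, a = 12.
Markov: P[X ≥ 12] ≤ μ/a = (7/3)/12 = 7/36.
Numerically: ≈ 0.1944.
(Since a = 12 > μ = 2.3333, the bound 7/36 is < 1 and informative.)

P[X ≥ 12] ≤ 7/36 ≈ 0.1944.


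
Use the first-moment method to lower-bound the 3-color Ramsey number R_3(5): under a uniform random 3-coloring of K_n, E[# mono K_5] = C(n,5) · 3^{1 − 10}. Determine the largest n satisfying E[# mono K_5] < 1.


We need C(n, 5) · 3^{1 − 10} < 1, i.e. C(n, 5) < 3^{10 − 1} = 19683.
Check values of n near the boundary:
  n = 15: C(15, 5) = 3003; 3003 < 19683? YES
  n = 16: C(16, 5) = 4368; 4368 < 19683? YES
  n = 17: C(17, 5) = 6188; 6188 < 19683? YES
  n = 18: C(18, 5) = 8568; 8568 < 19683? YES
  n = 19: C(19, 5) = 11628; 11628 < 19683? YES
  n = 20: C(20, 5) = 15504; 15504 < 19683? YES
  n = 21: C(21, 5) = 20349; 20349 < 19683? NO
The largest n with C(n, 5) < 19683 is n = 20 (where E[X] = 5168/6561 ≈ 0.7877). Hence R_3(5) > 20, i.e. R_3(5) ≥ 21.

Largest n = 20; hence R_3(5) > 20.


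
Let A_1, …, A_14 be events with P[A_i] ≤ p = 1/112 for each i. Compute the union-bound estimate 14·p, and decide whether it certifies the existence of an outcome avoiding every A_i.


Union bound: P[∪_{i=1}^{14} A_i] ≤ Σ_i P[A_i] ≤ 14·p = 14·(1/112) = 1/8.
Numerically: 1/8 ≈ 0.12500.
Is 1/8 < 1? YES.
Since P[∪ A_i] ≤ 1/8 < 1, the complement has P[∩ A_i^c] ≥ 1 − 1/8 = 7/8 > 0, so some outcome avoids every A_i.

14·p = 1/8 ≈ 0.12500; existence CERTIFIED by the union bound.


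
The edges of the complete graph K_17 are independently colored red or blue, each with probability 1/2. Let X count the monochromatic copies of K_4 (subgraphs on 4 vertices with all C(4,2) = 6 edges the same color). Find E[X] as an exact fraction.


Let X = Σ_S X_S over the C(17, 4) = 2380 subsets S of size 4, where X_S = 1 if the K_4 on S is monochromatic.
For a fixed S, the K_4 on S has C(4, 2) = 6 edges. P[all 6 edges red] = (1/2)^6, and likewise for blue, so P[monochromatic] = 2·(1/2)^6 = 2^{1 − 6} = 1/32.
Summing: E[X] = C(17, 4) · 2^{1 − 6} = 2380 · 1/32 = 595/8.
Numerically: E[X] ≈ 74.3750.

E[X] = C(17,4)·2^(1−C(4,2)) = 595/8 ≈ 74.3750.


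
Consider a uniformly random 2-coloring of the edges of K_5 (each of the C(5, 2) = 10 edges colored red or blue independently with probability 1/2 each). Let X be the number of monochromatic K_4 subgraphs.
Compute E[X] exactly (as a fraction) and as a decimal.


Let X = Σ_S X_S over the C(5, 4) = 5 subsets S of size 4, where X_S = 1 if the K_4 on S is monochromatic.
For a fixed S, the K_4 on S has C(4, 2) = 6 edges. P[all 6 edges red] = (1/2)^6, and likewise for blue, so P[monochromatic] = 2·(1/2)^6 = 2^{1 − 6} = 1/32.
By linearity: E[X] = C(5, 4) · 2^{1 − 6} = 5 · 1/32 = 5/32.
Numerically: E[X] ≈ 0.15625.

E[X] = C(5,4)·2^(1−C(4,2)) = 5/32 ≈ 0.15625.


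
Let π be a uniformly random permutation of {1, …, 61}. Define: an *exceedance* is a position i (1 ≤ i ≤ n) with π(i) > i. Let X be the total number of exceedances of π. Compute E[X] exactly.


Write X = Σ_{i=1}^{61} X_i, where X_i = 1_{π(i) > i}.
For each fixed i, π(i) is uniform over {1, …, 61} (marginal of a uniform permutation), so P[π(i) > i] = (n − i)/n. Summing: Σ_{i=1}^{61} (n − i)/n = (0 + 1 + … + 60)/61 = 61(61 − 1)/(2·61) = (61 − 1)/2.
Hence E[X] = Σ_{i=1}^{61} (61 − i)/61 = 30 ≈ 30.000.

E[X] = 30 = 30.000.


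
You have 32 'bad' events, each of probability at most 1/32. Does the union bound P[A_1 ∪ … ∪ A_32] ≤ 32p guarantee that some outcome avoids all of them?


Union bound: P[∪_{i=1}^{32} A_i] ≤ Σ_i P[A_i] ≤ 32·p = 32·(1/32) = 1.
Numerically: 1 ≈ 1.0000000.
Is 1 < 1? NO.
Since the bound 1 is ≥ 1, the union bound is uninformative here; it does NOT by itself certify existence.

32·p = 1 ≈ 1.0000000; existence NOT certified by the union bound.


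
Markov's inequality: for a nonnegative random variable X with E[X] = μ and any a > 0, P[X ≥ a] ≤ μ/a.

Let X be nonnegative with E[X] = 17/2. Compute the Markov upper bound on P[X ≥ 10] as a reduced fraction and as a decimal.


μ = E[X] = 17/2, a = 10.
Markov: P[X ≥ 10] ≤ μ/a = (17/2)/10 = 17/20.
Numerically: ≈ 0.850000.
(Since a = 10 > μ = 8.500000, the bound 17/20 is < 1 and informative.)

P[X ≥ 10] ≤ 17/20 ≈ 0.850000.


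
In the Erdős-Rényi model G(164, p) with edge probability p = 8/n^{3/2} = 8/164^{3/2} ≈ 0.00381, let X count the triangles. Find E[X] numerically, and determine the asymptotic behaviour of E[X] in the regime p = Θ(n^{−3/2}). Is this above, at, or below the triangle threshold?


Number of potential triangles: C(164, 3) = 721764.
Each occurs with probability p³ ≈ (0.00381)³ ≈ 5.52679e-08.
By linearity: E[X] = C(164, 3)·p³ ≈ 721764 · 5.52679e-08 ≈ 0.040.
Since α = 3/2 > 1, p = c/n^{3/2} = o(1/n) is below the triangle threshold p ~ 1/n. Asymptotically E[X] ~ (c³/6)·n^{3(1−α)} = (8³/6)·n^{-1.5} → 0, so by Markov's inequality G has no triangles w.h.p.

E[X] ≈ 0.040; in regime p = Θ(1/n^{3/2}) E[X] tends to 0 (below the triangle threshold p ~ 1/n).


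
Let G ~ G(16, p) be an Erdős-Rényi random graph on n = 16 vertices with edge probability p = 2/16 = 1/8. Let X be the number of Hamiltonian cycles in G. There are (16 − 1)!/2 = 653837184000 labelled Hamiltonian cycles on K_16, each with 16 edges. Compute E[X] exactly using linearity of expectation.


K_16 has (16 − 1)!/2 = 653837184000 labelled Hamiltonian cycles.
For each such Hamiltonian cycle H, let X_H = 1 if all 16 edges of H are present in G. Then P[X_H = 1] = p^{16} = (1/8)^{16} = 1/281474976710656.
Summing the indicators: E[X] = Σ_H E[X_H] = 653837184000 · p^{16} = 653837184000 · 1/281474976710656 = 638512875/274877906944.
Numerically: E[X] ≈ 0.0023229.

E[X] = 653837184000 · (1/8)^{16} = 638512875/274877906944 ≈ 0.0023229.
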